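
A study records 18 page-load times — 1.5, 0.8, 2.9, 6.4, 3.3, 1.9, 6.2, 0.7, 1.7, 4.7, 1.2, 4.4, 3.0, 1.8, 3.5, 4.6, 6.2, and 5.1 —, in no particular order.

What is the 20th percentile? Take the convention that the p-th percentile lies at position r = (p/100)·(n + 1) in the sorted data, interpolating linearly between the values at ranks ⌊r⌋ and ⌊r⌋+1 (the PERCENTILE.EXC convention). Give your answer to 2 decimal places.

Sorted: 0.7, 0.8, 1.2, 1.5, 1.7, 1.8, 1.9, 2.9, 3.0, 3.3, 3.5, 4.4, 4.6, 4.7, 5.1, 6.2, 6.2, 6.4.
n = 18.
r = (20/100)·(18 + 1) = 3.8.
Rank 3 is 1.2 and rank 4 is 1.5.
Interpolate: 1.2 + 0.8·(1.5 − 1.2) = 1.2 + 0.8·0.3 = 1.44.

1.44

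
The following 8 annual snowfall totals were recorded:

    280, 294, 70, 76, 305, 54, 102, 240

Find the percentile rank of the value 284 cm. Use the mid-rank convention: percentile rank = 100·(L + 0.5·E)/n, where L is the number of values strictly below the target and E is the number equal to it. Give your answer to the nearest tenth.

75.0

Sorted: 54, 70, 76, 102, 240, 280, 294, 305.
Count below 284: L = 6; count equal: E = 0; n = 8.
Percentile rank = 100·(6 + 0.5·0)/8 = 100·6/8 = 75.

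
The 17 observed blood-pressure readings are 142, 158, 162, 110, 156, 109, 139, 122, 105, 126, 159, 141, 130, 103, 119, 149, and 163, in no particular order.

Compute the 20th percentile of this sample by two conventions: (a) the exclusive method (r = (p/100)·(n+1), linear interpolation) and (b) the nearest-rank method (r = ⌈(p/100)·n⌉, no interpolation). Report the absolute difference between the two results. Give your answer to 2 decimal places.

Sorted: 103, 105, 109, 110, 119, 122, 126, 130, 139, 141, 142, 149, 156, 158, 159, 162, 163.
n = 17.
(a) r = 3.6; between ranks 3 (109) and 4 (110): 109.6.
(b) the nearest-rank method: rank 4 → 110.
|109.6 − 110| = 0.4.

0.40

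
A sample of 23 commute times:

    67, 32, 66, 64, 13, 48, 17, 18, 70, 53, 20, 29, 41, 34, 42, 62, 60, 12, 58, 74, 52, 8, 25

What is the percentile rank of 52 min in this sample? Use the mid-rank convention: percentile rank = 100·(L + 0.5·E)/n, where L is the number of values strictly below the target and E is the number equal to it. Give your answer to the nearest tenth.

Sorted: 8, 12, 13, 17, 18, 20, 25, 29, 32, 34, 41, 42, 48, 52, 53, 58, 60, 62, 64, 66, 67, 70, 74.
Count below 52: L = 13; count equal: E = 1; n = 23.
Percentile rank = 100·(13 + 0.5·1)/23 = 100·13.5/23 = 58.7.

58.7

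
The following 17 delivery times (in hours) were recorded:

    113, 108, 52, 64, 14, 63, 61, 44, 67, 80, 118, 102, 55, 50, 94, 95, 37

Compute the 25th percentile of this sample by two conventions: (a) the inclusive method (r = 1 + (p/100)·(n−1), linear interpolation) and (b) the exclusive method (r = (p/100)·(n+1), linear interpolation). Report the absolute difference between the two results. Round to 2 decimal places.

1.00

Sorted: 14, 37, 44, 50, 52, 55, 61, 63, 64, 67, 80, 94, 95, 102, 108, 113, 118.
n = 17.
(a) r = 5 → value at rank 5 = 52.
(b) r = 4.5; between ranks 4 (50) and 5 (52): 51.
|52 − 51| = 1.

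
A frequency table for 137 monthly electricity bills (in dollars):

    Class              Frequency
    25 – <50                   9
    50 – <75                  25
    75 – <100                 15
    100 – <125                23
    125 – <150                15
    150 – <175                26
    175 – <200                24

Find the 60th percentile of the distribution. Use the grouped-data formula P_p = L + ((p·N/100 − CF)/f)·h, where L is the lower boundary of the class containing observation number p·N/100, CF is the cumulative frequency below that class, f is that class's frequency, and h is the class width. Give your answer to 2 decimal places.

142.00

N = 137; target position k = 60/100 · 137 = 82.2.
Cumulative frequencies: 9, 34, 49, 72, 87, 113, 137.
Observation 82.2 falls in the class 125 – <150.
L = 125, CF = 72, f = 15, h = 25.
P60 = 125 + ((82.2 − 72)/15)·25 = 125 + 17 = 142.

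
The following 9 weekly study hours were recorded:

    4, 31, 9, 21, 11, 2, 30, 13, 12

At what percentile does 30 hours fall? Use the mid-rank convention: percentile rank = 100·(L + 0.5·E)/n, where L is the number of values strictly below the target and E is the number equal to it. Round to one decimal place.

Sorted: 2, 4, 9, 11, 12, 13, 21, 30, 31.
Count below 30: L = 7; count equal: E = 1; n = 9.
Percentile rank = 100·(7 + 0.5·1)/9 = 100·7.5/9 = 83.33.

83.3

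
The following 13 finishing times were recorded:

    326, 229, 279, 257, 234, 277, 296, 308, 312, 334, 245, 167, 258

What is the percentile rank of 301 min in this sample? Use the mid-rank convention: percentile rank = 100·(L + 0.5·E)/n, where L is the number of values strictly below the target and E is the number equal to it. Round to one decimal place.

69.2

Sorted: 167, 229, 234, 245, 257, 258, 277, 279, 296, 308, 312, 326, 334.
Count below 301: L = 9; count equal: E = 0; n = 13.
Percentile rank = 100·(9 + 0.5·0)/13 = 100·9/13 = 69.23.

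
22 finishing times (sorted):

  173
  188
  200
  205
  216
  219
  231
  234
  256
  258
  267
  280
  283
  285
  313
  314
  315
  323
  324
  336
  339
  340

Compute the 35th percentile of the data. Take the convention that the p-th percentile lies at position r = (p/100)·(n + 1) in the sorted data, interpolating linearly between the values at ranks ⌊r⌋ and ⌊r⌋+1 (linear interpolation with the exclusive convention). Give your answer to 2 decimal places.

n = 22.
r = (35/100)·(22 + 1) = 8.05.
Rank 8 is 234 and rank 9 is 256.
Interpolate: 234 + 0.05·(256 − 234) = 234 + 0.05·22 = 235.1.

235.10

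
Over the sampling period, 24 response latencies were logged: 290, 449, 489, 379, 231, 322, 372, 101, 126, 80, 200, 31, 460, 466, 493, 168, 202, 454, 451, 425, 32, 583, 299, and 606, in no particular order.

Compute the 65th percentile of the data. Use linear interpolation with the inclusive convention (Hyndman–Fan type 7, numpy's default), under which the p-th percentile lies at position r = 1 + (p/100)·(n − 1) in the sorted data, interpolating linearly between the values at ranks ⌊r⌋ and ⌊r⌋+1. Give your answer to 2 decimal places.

447.80

Sorted: 31, 32, 80, 101, 126, 168, 200, 202, 231, 290, 299, 322, 372, 379, 425, 449, 451, 454, 460, 466, 489, 493, 583, 606.
n = 24.
r = 1 + (65/100)·(24 − 1) = 1 + 14.95 = 15.95.
Rank 15 is 425 and rank 16 is 449.
Interpolate: 425 + 0.95·(449 − 425) = 425 + 0.95·24 = 447.8.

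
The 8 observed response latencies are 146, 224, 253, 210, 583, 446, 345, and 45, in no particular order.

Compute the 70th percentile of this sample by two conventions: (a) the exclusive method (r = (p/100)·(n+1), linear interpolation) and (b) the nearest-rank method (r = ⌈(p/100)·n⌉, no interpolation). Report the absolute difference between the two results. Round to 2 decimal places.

Sorted: 45, 146, 210, 224, 253, 345, 446, 583.
n = 8.
(a) r = 6.3; between ranks 6 (345) and 7 (446): 375.3.
(b) the nearest-rank method: rank 6 → 345.
|375.3 − 345| = 30.3.

30.30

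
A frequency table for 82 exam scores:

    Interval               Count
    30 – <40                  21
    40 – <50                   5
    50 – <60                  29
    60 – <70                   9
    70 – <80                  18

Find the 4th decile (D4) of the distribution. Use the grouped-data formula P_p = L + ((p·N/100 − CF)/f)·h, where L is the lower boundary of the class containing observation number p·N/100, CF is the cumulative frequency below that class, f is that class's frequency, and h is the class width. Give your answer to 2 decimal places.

52.34

N = 82; target position k = 40/100 · 82 = 32.8.
Cumulative frequencies: 21, 26, 55, 64, 82.
Observation 32.8 falls in the class 50 – <60.
L = 50, CF = 26, f = 29, h = 10.
P40 = 50 + ((32.8 − 26)/29)·10 = 50 + 2.34483 = 52.3448.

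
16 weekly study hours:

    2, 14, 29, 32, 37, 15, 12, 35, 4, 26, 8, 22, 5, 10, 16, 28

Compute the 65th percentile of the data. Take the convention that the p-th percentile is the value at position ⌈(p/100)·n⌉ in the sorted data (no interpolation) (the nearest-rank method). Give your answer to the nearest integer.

Sorted: 2, 4, 5, 8, 10, 12, 14, 15, 16, 22, 26, 28, 29, 32, 35, 37.
n = 16.
Position = ⌈65/100 · 16⌉ = ⌈10.4⌉ = 11.
The value at rank 11 is 26.

26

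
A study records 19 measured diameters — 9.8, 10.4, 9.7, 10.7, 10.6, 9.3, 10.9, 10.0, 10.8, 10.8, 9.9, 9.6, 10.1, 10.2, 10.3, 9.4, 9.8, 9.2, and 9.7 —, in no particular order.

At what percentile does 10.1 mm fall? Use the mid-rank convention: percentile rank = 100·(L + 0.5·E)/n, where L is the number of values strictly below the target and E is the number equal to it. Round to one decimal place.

55.3

Sorted: 9.2, 9.3, 9.4, 9.6, 9.7, 9.7, 9.8, 9.8, 9.9, 10.0, 10.1, 10.2, 10.3, 10.4, 10.6, 10.7, 10.8, 10.8, 10.9.
Count below 10.1: L = 10; count equal: E = 1; n = 19.
Percentile rank = 100·(10 + 0.5·1)/19 = 100·10.5/19 = 55.26.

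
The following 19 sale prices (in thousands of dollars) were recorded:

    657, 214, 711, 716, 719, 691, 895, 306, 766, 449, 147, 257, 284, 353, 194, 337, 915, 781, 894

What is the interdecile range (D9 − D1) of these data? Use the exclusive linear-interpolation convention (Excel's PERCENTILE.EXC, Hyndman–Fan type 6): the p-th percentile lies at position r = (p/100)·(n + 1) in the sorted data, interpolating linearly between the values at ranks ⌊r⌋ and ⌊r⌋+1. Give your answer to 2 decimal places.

Sorted: 147, 194, 214, 257, 284, 306, 337, 353, 449, 657, 691, 711, 716, 719, 766, 781, 894, 895, 915.
n = 19.
P10: r = 2 (integer) → 194.
P90: r = 18 (integer) → 895.
Difference: 895 − 194 = 701.

701.00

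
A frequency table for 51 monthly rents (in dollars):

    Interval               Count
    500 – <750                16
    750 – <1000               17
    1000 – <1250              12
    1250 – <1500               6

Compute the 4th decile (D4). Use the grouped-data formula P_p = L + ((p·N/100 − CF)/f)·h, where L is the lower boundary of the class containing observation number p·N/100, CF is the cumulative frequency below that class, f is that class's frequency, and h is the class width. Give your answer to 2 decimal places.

N = 51; target position k = 40/100 · 51 = 20.4.
Cumulative frequencies: 16, 33, 45, 51.
Observation 20.4 falls in the class 750 – <1000.
L = 750, CF = 16, f = 17, h = 250.
P40 = 750 + ((20.4 − 16)/17)·250 = 750 + 64.7059 = 814.706.

814.71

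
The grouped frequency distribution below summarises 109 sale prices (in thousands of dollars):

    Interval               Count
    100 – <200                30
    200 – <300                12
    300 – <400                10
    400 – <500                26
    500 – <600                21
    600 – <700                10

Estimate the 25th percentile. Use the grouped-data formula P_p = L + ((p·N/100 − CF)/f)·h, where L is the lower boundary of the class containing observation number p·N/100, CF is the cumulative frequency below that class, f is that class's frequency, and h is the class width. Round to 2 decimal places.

190.83

N = 109; target position k = 25/100 · 109 = 27.25.
Cumulative frequencies: 30, 42, 52, 78, 99, 109.
Observation 27.25 falls in the class 100 – <200.
L = 100, CF = 0, f = 30, h = 100.
P25 = 100 + ((27.25 − 0)/30)·100 = 100 + 90.8333 = 190.833.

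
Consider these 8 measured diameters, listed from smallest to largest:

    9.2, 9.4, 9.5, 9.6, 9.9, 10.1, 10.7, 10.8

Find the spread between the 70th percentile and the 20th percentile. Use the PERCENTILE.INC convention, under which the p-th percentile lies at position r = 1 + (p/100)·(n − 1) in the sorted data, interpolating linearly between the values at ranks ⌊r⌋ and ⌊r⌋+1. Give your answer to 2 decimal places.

0.64

n = 8.
P20: r = 2.4; ranks 2–3 are 9.4, 9.5; interpolating gives 9.44.
P70: r = 5.9; ranks 5–6 are 9.9, 10.1; interpolating gives 10.08.
Difference: 10.08 − 9.44 = 0.64.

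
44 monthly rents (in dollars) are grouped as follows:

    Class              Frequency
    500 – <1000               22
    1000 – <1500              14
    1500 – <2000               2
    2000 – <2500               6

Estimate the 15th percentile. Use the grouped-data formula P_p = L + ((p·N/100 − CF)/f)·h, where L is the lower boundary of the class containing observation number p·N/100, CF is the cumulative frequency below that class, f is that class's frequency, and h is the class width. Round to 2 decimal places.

N = 44; target position k = 15/100 · 44 = 6.6.
Cumulative frequencies: 22, 36, 38, 44.
Observation 6.6 falls in the class 500 – <1000.
L = 500, CF = 0, f = 22, h = 500.
P15 = 500 + ((6.6 − 0)/22)·500 = 500 + 150 = 650.

650.00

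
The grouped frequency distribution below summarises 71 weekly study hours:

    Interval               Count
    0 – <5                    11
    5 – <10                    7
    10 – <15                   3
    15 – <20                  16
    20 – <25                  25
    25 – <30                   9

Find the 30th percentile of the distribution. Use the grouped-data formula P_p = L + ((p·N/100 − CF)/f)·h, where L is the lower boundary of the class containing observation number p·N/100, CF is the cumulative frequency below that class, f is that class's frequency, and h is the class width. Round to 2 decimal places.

N = 71; target position k = 30/100 · 71 = 21.3.
Cumulative frequencies: 11, 18, 21, 37, 62, 71.
Observation 21.3 falls in the class 15 – <20.
L = 15, CF = 21, f = 16, h = 5.
P30 = 15 + ((21.3 − 21)/16)·5 = 15 + 0.09375 = 15.0938.

15.09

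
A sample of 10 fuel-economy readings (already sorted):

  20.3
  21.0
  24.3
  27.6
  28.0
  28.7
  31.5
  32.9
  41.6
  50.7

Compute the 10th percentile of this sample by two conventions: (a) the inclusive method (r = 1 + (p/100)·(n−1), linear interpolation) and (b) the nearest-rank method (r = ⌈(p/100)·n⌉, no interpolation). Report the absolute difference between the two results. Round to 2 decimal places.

0.63

n = 10.
(a) r = 1.9; between ranks 1 (20.3) and 2 (21.0): 20.93.
(b) the nearest-rank method: rank 1 → 20.3.
|20.93 − 20.3| = 0.63.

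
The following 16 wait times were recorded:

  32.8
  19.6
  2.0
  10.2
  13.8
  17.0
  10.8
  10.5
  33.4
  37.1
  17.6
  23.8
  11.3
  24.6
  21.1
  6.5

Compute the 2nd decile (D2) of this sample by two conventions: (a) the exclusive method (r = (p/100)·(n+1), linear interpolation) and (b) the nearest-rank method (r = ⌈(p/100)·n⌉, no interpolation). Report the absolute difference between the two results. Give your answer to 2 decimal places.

Sorted: 2.0, 6.5, 10.2, 10.5, 10.8, 11.3, 13.8, 17.0, 17.6, 19.6, 21.1, 23.8, 24.6, 32.8, 33.4, 37.1.
n = 16.
(a) r = 3.4; between ranks 3 (10.2) and 4 (10.5): 10.32.
(b) the nearest-rank method: rank 4 → 10.5.
|10.32 − 10.5| = 0.18.

0.18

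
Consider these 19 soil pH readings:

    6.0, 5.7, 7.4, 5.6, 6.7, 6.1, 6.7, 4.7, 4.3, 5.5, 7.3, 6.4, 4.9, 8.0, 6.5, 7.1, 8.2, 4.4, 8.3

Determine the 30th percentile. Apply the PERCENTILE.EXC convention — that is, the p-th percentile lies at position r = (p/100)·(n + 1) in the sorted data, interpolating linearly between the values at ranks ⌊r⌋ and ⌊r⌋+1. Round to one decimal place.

Sorted: 4.3, 4.4, 4.7, 4.9, 5.5, 5.6, 5.7, 6.0, 6.1, 6.4, 6.5, 6.7, 6.7, 7.1, 7.3, 7.4, 8.0, 8.2, 8.3.
n = 19.
r = (30/100)·(19 + 1) = 6.
r is an integer, so P30 is the value at rank 6: 5.6.

5.6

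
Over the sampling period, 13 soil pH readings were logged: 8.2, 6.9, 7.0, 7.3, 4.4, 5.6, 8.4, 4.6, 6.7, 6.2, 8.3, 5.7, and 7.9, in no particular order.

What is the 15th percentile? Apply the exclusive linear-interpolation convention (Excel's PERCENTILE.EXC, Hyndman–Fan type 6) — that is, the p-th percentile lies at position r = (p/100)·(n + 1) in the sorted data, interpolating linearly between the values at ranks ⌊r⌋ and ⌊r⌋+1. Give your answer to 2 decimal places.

Sorted: 4.4, 4.6, 5.6, 5.7, 6.2, 6.7, 6.9, 7.0, 7.3, 7.9, 8.2, 8.3, 8.4.
n = 13.
r = (15/100)·(13 + 1) = 2.1.
Rank 2 is 4.6 and rank 3 is 5.6.
Interpolate: 4.6 + 0.1·(5.6 − 4.6) = 4.6 + 0.1·1 = 4.7.

4.70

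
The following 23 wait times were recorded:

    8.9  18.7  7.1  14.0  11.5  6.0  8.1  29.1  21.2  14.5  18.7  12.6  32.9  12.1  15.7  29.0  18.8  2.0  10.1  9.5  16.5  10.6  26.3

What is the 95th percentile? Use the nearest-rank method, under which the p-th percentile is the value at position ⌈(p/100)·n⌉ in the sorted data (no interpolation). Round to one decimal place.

29.1

Sorted: 2.0, 6.0, 7.1, 8.1, 8.9, 9.5, 10.1, 10.6, 11.5, 12.1, 12.6, 14.0, 14.5, 15.7, 16.5, 18.7, 18.7, 18.8, 21.2, 26.3, 29.0, 29.1, 32.9.
n = 23.
Position = ⌈95/100 · 23⌉ = ⌈21.85⌉ = 22.
The value at rank 22 is 29.1.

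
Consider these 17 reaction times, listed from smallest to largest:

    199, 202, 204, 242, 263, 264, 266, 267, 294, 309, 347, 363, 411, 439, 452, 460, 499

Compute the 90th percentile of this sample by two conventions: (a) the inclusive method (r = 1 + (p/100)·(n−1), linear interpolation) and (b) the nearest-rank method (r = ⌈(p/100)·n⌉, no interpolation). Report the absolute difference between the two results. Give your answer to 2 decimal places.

n = 17.
(a) r = 15.4; between ranks 15 (452) and 16 (460): 455.2.
(b) the nearest-rank method: rank 16 → 460.
|455.2 − 460| = 4.8.

4.80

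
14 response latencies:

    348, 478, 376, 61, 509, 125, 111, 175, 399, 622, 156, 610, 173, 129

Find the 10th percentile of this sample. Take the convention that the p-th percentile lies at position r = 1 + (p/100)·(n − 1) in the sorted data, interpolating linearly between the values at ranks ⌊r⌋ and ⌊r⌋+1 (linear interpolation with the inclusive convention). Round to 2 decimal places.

Sorted: 61, 111, 125, 129, 156, 173, 175, 348, 376, 399, 478, 509, 610, 622.
n = 14.
r = 1 + (10/100)·(14 − 1) = 1 + 1.3 = 2.3.
Rank 2 is 111 and rank 3 is 125.
Interpolate: 111 + 0.3·(125 − 111) = 111 + 0.3·14 = 115.2.

115.20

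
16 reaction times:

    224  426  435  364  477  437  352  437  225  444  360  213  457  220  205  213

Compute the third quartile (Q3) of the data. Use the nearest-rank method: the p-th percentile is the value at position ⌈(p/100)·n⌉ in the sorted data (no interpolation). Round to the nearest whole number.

437

Sorted: 205, 213, 213, 220, 224, 225, 352, 360, 364, 426, 435, 437, 437, 444, 457, 477.
n = 16.
Position = ⌈75/100 · 16⌉ = ⌈12⌉ = 12.
The value at rank 12 is 437.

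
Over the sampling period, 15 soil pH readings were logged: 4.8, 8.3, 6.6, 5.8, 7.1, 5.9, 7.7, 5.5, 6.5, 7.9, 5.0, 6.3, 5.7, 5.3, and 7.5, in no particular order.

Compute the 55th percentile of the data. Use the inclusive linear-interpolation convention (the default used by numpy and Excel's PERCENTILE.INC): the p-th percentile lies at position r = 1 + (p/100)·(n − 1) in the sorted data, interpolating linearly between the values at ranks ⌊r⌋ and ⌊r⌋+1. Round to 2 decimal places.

6.44

Sorted: 4.8, 5.0, 5.3, 5.5, 5.7, 5.8, 5.9, 6.3, 6.5, 6.6, 7.1, 7.5, 7.7, 7.9, 8.3.
n = 15.
r = 1 + (55/100)·(15 − 1) = 1 + 7.7 = 8.7.
Rank 8 is 6.3 and rank 9 is 6.5.
Interpolate: 6.3 + 0.7·(6.5 − 6.3) = 6.3 + 0.7·0.2 = 6.44.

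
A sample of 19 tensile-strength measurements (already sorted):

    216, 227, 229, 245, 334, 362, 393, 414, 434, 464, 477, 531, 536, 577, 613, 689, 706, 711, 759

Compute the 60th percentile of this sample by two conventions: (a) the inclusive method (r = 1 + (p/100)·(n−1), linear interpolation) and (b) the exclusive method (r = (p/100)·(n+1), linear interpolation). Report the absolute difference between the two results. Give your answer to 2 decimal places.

10.80

n = 19.
(a) r = 11.8; between ranks 11 (477) and 12 (531): 520.2.
(b) r = 12 → value at rank 12 = 531.
|520.2 − 531| = 10.8.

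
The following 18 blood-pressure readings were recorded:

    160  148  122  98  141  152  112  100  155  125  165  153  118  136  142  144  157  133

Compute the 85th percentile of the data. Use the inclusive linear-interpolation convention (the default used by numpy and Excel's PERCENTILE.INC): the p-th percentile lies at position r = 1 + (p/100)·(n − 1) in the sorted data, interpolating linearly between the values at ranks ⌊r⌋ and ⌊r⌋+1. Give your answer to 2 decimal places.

Sorted: 98, 100, 112, 118, 122, 125, 133, 136, 141, 142, 144, 148, 152, 153, 155, 157, 160, 165.
n = 18.
r = 1 + (85/100)·(18 − 1) = 1 + 14.45 = 15.45.
Rank 15 is 155 and rank 16 is 157.
Interpolate: 155 + 0.45·(157 − 155) = 155 + 0.45·2 = 155.9.

155.90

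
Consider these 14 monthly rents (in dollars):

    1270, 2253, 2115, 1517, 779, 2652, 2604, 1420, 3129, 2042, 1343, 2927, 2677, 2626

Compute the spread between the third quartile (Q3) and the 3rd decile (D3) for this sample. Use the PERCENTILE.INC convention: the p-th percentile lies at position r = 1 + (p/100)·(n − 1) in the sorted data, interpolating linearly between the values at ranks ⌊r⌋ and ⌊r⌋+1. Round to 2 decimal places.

1138.20

Sorted: 779, 1270, 1343, 1420, 1517, 2042, 2115, 2253, 2604, 2626, 2652, 2677, 2927, 3129.
n = 14.
P30: r = 4.9; ranks 4–5 are 1420, 1517; interpolating gives 1507.3.
P75: r = 10.75; ranks 10–11 are 2626, 2652; interpolating gives 2645.5.
Difference: 2645.5 − 1507.3 = 1138.2.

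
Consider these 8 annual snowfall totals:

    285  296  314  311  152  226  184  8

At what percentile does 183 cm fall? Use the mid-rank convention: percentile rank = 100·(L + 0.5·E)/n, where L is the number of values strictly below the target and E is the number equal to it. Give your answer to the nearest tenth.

25.0

Sorted: 8, 152, 184, 226, 285, 296, 311, 314.
Count below 183: L = 2; count equal: E = 0; n = 8.
Percentile rank = 100·(2 + 0.5·0)/8 = 100·2/8 = 25.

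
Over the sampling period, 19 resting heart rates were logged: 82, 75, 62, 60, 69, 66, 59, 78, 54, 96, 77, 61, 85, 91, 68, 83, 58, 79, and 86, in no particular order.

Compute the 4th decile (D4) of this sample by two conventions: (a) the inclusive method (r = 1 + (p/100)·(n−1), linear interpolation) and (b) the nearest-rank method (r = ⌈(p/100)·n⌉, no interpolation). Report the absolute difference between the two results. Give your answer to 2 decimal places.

0.20

Sorted: 54, 58, 59, 60, 61, 62, 66, 68, 69, 75, 77, 78, 79, 82, 83, 85, 86, 91, 96.
n = 19.
(a) r = 8.2; between ranks 8 (68) and 9 (69): 68.2.
(b) the nearest-rank method: rank 8 → 68.
|68.2 − 68| = 0.2.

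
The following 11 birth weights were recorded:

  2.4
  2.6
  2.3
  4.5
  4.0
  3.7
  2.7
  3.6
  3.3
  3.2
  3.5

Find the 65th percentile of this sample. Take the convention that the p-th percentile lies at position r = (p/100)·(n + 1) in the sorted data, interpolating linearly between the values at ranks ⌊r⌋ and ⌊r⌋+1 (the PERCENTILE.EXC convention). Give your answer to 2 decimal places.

3.58

Sorted: 2.3, 2.4, 2.6, 2.7, 3.2, 3.3, 3.5, 3.6, 3.7, 4.0, 4.5.
n = 11.
r = (65/100)·(11 + 1) = 7.8.
Rank 7 is 3.5 and rank 8 is 3.6.
Interpolate: 3.5 + 0.8·(3.6 − 3.5) = 3.5 + 0.8·0.1 = 3.58.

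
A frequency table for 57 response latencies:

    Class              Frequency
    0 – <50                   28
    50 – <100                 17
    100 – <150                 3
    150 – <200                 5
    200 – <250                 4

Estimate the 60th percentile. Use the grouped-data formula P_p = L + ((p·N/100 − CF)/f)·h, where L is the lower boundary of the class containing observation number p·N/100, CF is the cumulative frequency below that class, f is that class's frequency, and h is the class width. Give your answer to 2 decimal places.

N = 57; target position k = 60/100 · 57 = 34.2.
Cumulative frequencies: 28, 45, 48, 53, 57.
Observation 34.2 falls in the class 50 – <100.
L = 50, CF = 28, f = 17, h = 50.
P60 = 50 + ((34.2 − 28)/17)·50 = 50 + 18.2353 = 68.2353.

68.24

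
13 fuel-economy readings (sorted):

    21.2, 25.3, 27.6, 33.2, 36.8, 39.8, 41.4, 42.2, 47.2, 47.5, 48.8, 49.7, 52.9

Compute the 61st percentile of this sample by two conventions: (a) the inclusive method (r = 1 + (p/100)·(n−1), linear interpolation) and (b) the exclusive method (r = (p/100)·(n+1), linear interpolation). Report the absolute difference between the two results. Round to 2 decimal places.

1.10

n = 13.
(a) r = 8.32; between ranks 8 (42.2) and 9 (47.2): 43.8.
(b) r = 8.54; between ranks 8 (42.2) and 9 (47.2): 44.9.
|43.8 − 44.9| = 1.1.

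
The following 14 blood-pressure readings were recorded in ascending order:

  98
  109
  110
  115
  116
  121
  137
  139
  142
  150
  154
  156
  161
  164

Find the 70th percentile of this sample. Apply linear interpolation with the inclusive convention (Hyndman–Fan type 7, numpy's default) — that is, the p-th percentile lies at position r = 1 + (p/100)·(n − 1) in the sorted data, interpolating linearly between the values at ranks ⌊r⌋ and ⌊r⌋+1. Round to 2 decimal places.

150.40

n = 14.
r = 1 + (70/100)·(14 − 1) = 1 + 9.1 = 10.1.
Rank 10 is 150 and rank 11 is 154.
Interpolate: 150 + 0.1·(154 − 150) = 150 + 0.1·4 = 150.4.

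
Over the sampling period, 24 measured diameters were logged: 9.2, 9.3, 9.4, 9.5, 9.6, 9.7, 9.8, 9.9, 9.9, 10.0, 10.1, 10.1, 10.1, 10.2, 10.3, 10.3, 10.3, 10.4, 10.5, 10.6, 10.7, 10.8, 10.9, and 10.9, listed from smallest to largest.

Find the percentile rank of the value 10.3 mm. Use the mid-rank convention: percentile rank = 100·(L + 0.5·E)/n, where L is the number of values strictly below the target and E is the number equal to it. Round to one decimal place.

Count below 10.3: L = 14; count equal: E = 3; n = 24.
Percentile rank = 100·(14 + 0.5·3)/24 = 100·15.5/24 = 64.58.

64.6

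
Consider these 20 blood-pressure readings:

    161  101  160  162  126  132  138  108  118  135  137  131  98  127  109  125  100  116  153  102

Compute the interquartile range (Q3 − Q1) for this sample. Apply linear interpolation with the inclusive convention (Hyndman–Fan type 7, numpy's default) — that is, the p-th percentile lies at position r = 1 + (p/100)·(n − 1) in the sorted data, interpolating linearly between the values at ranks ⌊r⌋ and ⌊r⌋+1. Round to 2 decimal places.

Sorted: 98, 100, 101, 102, 108, 109, 116, 118, 125, 126, 127, 131, 132, 135, 137, 138, 153, 160, 161, 162.
n = 20.
P25: r = 5.75; ranks 5–6 are 108, 109; interpolating gives 108.75.
P75: r = 15.25; ranks 15–16 are 137, 138; interpolating gives 137.25.
Difference: 137.25 − 108.75 = 28.5.

28.50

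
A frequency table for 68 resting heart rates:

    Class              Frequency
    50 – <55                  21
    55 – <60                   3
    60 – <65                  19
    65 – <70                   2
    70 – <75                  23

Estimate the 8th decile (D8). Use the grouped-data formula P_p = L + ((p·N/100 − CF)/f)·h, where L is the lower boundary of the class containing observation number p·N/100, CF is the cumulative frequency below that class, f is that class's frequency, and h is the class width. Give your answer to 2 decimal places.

72.04

N = 68; target position k = 80/100 · 68 = 54.4.
Cumulative frequencies: 21, 24, 43, 45, 68.
Observation 54.4 falls in the class 70 – <75.
L = 70, CF = 45, f = 23, h = 5.
P80 = 70 + ((54.4 − 45)/23)·5 = 70 + 2.04348 = 72.0435.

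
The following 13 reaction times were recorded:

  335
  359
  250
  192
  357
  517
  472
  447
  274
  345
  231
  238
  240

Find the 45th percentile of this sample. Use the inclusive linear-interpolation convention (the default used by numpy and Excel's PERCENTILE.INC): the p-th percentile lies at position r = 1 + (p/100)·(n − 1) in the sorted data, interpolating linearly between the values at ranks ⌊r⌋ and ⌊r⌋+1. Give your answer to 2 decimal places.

Sorted: 192, 231, 238, 240, 250, 274, 335, 345, 357, 359, 447, 472, 517.
n = 13.
r = 1 + (45/100)·(13 − 1) = 1 + 5.4 = 6.4.
Rank 6 is 274 and rank 7 is 335.
Interpolate: 274 + 0.4·(335 − 274) = 274 + 0.4·61 = 298.4.

298.40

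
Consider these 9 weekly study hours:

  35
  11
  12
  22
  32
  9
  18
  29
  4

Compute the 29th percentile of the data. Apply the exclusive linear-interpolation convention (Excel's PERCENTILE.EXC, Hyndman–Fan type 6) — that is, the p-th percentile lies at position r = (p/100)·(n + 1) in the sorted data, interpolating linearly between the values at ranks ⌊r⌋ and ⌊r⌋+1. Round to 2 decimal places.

10.80

Sorted: 4, 9, 11, 12, 18, 22, 29, 32, 35.
n = 9.
r = (29/100)·(9 + 1) = 2.9.
Rank 2 is 9 and rank 3 is 11.
Interpolate: 9 + 0.9·(11 − 9) = 9 + 0.9·2 = 10.8.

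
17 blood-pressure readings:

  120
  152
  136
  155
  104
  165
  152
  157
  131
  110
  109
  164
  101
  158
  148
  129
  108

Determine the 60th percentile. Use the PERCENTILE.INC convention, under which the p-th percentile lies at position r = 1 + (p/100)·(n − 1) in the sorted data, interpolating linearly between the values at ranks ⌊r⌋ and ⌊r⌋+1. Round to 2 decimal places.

150.40

Sorted: 101, 104, 108, 109, 110, 120, 129, 131, 136, 148, 152, 152, 155, 157, 158, 164, 165.
n = 17.
r = 1 + (60/100)·(17 − 1) = 1 + 9.6 = 10.6.
Rank 10 is 148 and rank 11 is 152.
Interpolate: 148 + 0.6·(152 − 148) = 148 + 0.6·4 = 150.4.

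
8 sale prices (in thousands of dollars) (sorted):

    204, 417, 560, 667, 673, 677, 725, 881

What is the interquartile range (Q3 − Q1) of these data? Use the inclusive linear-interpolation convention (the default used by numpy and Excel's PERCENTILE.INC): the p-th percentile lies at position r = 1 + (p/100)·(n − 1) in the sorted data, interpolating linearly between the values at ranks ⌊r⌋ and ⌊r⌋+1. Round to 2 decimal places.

n = 8.
P25: r = 2.75; ranks 2–3 are 417, 560; interpolating gives 524.25.
P75: r = 6.25; ranks 6–7 are 677, 725; interpolating gives 689.
Difference: 689 − 524.25 = 164.75.

164.75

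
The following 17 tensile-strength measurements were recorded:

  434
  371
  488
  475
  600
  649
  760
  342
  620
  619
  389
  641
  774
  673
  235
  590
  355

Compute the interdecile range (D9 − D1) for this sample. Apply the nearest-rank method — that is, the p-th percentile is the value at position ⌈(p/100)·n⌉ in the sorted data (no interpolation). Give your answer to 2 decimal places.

418.00

Sorted: 235, 342, 355, 371, 389, 434, 475, 488, 590, 600, 619, 620, 641, 649, 673, 760, 774.
n = 17.
P10: rank ⌈10/100·17⌉ = 2 → 342.
P90: rank ⌈90/100·17⌉ = 16 → 760.
Difference: 760 − 342 = 418.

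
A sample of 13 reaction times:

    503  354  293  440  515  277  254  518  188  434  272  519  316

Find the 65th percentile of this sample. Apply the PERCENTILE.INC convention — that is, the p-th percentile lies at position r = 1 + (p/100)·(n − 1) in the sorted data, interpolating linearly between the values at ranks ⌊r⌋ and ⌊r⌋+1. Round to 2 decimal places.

Sorted: 188, 254, 272, 277, 293, 316, 354, 434, 440, 503, 515, 518, 519.
n = 13.
r = 1 + (65/100)·(13 − 1) = 1 + 7.8 = 8.8.
Rank 8 is 434 and rank 9 is 440.
Interpolate: 434 + 0.8·(440 − 434) = 434 + 0.8·6 = 438.8.

438.80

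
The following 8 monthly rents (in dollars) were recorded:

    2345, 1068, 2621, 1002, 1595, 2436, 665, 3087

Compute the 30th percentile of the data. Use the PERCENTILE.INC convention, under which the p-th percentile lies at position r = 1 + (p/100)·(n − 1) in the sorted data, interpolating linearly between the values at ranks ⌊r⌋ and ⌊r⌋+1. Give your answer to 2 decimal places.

1120.70

Sorted: 665, 1002, 1068, 1595, 2345, 2436, 2621, 3087.
n = 8.
r = 1 + (30/100)·(8 − 1) = 1 + 2.1 = 3.1.
Rank 3 is 1068 and rank 4 is 1595.
Interpolate: 1068 + 0.1·(1595 − 1068) = 1068 + 0.1·527 = 1120.7.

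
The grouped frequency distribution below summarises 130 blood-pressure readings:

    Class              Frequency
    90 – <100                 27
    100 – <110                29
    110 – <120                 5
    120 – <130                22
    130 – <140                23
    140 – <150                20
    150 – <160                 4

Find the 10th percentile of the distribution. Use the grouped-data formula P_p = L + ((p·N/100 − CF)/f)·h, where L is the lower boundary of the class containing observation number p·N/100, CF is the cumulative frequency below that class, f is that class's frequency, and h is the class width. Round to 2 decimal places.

N = 130; target position k = 10/100 · 130 = 13.
Cumulative frequencies: 27, 56, 61, 83, 106, 126, 130.
Observation 13 falls in the class 90 – <100.
L = 90, CF = 0, f = 27, h = 10.
P10 = 90 + ((13 − 0)/27)·10 = 90 + 4.81481 = 94.8148.

94.81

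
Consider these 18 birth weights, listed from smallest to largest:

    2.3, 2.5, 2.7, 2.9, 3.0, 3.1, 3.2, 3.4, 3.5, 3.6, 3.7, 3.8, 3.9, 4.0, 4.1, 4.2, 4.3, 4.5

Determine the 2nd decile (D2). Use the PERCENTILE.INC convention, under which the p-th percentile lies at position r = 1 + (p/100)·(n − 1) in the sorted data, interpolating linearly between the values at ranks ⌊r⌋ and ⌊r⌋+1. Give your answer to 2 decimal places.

2.94

n = 18.
r = 1 + (20/100)·(18 − 1) = 1 + 3.4 = 4.4.
Rank 4 is 2.9 and rank 5 is 3.0.
Interpolate: 2.9 + 0.4·(3.0 − 2.9) = 2.9 + 0.4·0.1 = 2.94.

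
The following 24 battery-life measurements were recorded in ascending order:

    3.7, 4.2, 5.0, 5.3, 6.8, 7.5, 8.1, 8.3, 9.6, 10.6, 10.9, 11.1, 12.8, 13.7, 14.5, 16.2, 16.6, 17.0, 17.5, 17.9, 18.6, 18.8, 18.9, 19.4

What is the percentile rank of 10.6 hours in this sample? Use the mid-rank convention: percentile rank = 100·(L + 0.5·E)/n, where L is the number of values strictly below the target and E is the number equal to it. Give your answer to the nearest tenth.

Count below 10.6: L = 9; count equal: E = 1; n = 24.
Percentile rank = 100·(9 + 0.5·1)/24 = 100·9.5/24 = 39.58.

39.6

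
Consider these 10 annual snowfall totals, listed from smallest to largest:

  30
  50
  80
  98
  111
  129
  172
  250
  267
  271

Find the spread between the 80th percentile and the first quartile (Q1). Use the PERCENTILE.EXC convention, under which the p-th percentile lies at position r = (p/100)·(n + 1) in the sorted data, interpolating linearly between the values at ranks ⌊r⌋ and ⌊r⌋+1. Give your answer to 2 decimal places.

191.10

n = 10.
P25: r = 2.75; ranks 2–3 are 50, 80; interpolating gives 72.5.
P80: r = 8.8; ranks 8–9 are 250, 267; interpolating gives 263.6.
Difference: 263.6 − 72.5 = 191.1.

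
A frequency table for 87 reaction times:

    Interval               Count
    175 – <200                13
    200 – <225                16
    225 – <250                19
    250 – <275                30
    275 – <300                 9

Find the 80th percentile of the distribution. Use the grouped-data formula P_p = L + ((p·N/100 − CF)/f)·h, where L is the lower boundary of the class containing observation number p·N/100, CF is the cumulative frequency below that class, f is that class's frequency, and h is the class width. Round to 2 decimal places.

N = 87; target position k = 80/100 · 87 = 69.6.
Cumulative frequencies: 13, 29, 48, 78, 87.
Observation 69.6 falls in the class 250 – <275.
L = 250, CF = 48, f = 30, h = 25.
P80 = 250 + ((69.6 − 48)/30)·25 = 250 + 18 = 268.

268.00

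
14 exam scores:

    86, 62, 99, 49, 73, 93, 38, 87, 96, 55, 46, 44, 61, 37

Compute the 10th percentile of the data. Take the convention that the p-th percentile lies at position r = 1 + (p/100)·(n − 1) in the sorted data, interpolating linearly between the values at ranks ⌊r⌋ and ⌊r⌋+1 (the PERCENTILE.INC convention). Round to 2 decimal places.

39.80

Sorted: 37, 38, 44, 46, 49, 55, 61, 62, 73, 86, 87, 93, 96, 99.
n = 14.
r = 1 + (10/100)·(14 − 1) = 1 + 1.3 = 2.3.
Rank 2 is 38 and rank 3 is 44.
Interpolate: 38 + 0.3·(44 − 38) = 38 + 0.3·6 = 39.8.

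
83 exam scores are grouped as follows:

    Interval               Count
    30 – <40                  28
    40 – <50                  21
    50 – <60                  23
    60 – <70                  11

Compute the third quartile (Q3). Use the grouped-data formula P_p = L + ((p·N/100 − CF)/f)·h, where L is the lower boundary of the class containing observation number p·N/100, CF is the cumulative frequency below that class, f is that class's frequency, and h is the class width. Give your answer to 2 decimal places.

55.76

N = 83; target position k = 75/100 · 83 = 62.25.
Cumulative frequencies: 28, 49, 72, 83.
Observation 62.25 falls in the class 50 – <60.
L = 50, CF = 49, f = 23, h = 10.
P75 = 50 + ((62.25 − 49)/23)·10 = 50 + 5.76087 = 55.7609.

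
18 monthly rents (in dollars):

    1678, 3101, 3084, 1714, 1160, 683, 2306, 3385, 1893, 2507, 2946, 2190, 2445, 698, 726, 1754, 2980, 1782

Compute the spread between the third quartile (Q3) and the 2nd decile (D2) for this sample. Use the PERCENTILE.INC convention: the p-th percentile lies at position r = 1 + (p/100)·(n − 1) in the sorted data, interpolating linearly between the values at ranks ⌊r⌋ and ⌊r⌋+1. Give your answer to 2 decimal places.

Sorted: 683, 698, 726, 1160, 1678, 1714, 1754, 1782, 1893, 2190, 2306, 2445, 2507, 2946, 2980, 3084, 3101, 3385.
n = 18.
P20: r = 4.4; ranks 4–5 are 1160, 1678; interpolating gives 1367.2.
P75: r = 13.75; ranks 13–14 are 2507, 2946; interpolating gives 2836.25.
Difference: 2836.25 − 1367.2 = 1469.05.

1469.05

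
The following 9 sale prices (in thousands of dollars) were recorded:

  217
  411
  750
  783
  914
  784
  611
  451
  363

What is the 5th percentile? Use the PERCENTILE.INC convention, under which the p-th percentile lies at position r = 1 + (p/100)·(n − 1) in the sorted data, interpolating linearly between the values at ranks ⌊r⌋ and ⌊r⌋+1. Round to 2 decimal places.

Sorted: 217, 363, 411, 451, 611, 750, 783, 784, 914.
n = 9.
r = 1 + (5/100)·(9 − 1) = 1 + 0.4 = 1.4.
Rank 1 is 217 and rank 2 is 363.
Interpolate: 217 + 0.4·(363 − 217) = 217 + 0.4·146 = 275.4.

275.40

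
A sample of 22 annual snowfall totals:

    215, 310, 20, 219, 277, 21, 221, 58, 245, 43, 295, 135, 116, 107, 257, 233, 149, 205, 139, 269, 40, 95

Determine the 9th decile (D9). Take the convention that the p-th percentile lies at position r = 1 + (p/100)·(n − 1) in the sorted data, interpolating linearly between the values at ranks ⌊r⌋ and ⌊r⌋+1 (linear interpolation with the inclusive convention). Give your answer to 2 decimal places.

Sorted: 20, 21, 40, 43, 58, 95, 107, 116, 135, 139, 149, 205, 215, 219, 221, 233, 245, 257, 269, 277, 295, 310.
n = 22.
r = 1 + (90/100)·(22 − 1) = 1 + 18.9 = 19.9.
Rank 19 is 269 and rank 20 is 277.
Interpolate: 269 + 0.9·(277 − 269) = 269 + 0.9·8 = 276.2.

276.20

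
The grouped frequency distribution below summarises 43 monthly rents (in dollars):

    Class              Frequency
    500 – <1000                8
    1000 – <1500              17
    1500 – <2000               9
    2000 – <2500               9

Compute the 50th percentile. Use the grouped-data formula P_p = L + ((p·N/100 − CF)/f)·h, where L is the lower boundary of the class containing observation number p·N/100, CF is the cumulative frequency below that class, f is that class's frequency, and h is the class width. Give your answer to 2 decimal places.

N = 43; target position k = 50/100 · 43 = 21.5.
Cumulative frequencies: 8, 25, 34, 43.
Observation 21.5 falls in the class 1000 – <1500.
L = 1000, CF = 8, f = 17, h = 500.
P50 = 1000 + ((21.5 − 8)/17)·500 = 1000 + 397.059 = 1397.06.

1397.06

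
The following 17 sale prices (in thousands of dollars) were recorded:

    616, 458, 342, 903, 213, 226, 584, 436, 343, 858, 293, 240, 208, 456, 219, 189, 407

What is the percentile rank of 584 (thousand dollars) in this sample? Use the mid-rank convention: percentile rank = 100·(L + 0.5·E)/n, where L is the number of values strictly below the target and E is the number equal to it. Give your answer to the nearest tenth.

79.4

Sorted: 189, 208, 213, 219, 226, 240, 293, 342, 343, 407, 436, 456, 458, 584, 616, 858, 903.
Count below 584: L = 13; count equal: E = 1; n = 17.
Percentile rank = 100·(13 + 0.5·1)/17 = 100·13.5/17 = 79.41.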